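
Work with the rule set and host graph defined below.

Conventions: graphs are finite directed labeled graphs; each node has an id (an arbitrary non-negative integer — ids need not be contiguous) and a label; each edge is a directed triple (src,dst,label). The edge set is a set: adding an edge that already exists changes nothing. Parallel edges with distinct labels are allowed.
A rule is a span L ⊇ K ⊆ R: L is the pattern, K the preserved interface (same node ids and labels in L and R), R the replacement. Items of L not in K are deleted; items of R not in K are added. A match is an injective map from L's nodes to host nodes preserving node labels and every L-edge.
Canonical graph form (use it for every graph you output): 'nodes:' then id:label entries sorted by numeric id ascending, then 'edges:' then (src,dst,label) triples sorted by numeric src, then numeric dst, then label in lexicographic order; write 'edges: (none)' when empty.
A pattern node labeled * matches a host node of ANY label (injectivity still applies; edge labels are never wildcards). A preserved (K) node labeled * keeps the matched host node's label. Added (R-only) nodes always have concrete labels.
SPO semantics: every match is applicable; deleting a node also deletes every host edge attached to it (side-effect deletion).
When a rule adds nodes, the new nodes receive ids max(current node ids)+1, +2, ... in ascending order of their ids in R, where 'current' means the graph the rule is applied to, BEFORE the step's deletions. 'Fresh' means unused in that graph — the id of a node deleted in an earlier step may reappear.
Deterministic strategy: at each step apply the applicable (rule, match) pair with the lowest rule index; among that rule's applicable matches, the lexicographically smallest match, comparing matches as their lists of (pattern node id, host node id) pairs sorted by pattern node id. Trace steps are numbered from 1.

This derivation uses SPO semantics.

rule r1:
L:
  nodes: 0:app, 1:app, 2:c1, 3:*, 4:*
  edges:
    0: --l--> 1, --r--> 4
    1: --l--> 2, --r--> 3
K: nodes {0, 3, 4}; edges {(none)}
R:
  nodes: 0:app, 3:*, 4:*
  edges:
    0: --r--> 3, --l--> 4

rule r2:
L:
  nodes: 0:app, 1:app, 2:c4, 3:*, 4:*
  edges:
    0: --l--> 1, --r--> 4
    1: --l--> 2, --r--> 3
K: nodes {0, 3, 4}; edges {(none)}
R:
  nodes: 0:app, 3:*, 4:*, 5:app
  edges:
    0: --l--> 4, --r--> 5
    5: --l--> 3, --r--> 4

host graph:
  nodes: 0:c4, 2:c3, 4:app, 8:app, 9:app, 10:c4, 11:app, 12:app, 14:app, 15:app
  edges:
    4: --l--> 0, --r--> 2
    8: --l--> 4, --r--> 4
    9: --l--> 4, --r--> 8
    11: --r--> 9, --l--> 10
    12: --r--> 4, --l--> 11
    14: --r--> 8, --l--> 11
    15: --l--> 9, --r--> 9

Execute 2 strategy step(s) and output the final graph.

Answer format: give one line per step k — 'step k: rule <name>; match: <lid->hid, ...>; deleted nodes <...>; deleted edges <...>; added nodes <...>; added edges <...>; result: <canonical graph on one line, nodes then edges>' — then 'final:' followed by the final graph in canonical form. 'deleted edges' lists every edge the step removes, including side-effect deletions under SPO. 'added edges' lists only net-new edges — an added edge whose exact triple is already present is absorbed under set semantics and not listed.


step 1: rule r2; match: 0->9, 1->4, 2->0, 3->2, 4->8; deleted nodes 0, 4; deleted edges (4,0,l); (4,2,r); (8,4,l); (8,4,r); (9,4,l); (9,8,r); (12,4,r); added nodes 16; added edges (9,8,l); (9,16,r); (16,2,l); (16,8,r); result: nodes: 2:c3, 8:app, 9:app, 10:c4, 11:app, 12:app, 14:app, 15:app, 16:app edges: (9,8,l); (9,16,r); (11,9,r); (11,10,l); (12,11,l); (14,8,r); (14,11,l); (15,9,l); (15,9,r); (16,2,l); (16,8,r)
step 2: rule r2; match: 0->14, 1->11, 2->10, 3->9, 4->8; deleted nodes 10, 11; deleted edges (11,9,r); (11,10,l); (12,11,l); (14,8,r); (14,11,l); added nodes 17; added edges (14,8,l); (14,17,r); (17,8,r); (17,9,l); result: nodes: 2:c3, 8:app, 9:app, 12:app, 14:app, 15:app, 16:app, 17:app edges: (9,8,l); (9,16,r); (14,8,l); (14,17,r); (15,9,l); (15,9,r); (16,2,l); (16,8,r); (17,8,r); (17,9,l)
final:
nodes: 2:c3, 8:app, 9:app, 12:app, 14:app, 15:app, 16:app, 17:app
edges: (9,8,l); (9,16,r); (14,8,l); (14,17,r); (15,9,l); (15,9,r); (16,2,l); (16,8,r); (17,8,r); (17,9,l)


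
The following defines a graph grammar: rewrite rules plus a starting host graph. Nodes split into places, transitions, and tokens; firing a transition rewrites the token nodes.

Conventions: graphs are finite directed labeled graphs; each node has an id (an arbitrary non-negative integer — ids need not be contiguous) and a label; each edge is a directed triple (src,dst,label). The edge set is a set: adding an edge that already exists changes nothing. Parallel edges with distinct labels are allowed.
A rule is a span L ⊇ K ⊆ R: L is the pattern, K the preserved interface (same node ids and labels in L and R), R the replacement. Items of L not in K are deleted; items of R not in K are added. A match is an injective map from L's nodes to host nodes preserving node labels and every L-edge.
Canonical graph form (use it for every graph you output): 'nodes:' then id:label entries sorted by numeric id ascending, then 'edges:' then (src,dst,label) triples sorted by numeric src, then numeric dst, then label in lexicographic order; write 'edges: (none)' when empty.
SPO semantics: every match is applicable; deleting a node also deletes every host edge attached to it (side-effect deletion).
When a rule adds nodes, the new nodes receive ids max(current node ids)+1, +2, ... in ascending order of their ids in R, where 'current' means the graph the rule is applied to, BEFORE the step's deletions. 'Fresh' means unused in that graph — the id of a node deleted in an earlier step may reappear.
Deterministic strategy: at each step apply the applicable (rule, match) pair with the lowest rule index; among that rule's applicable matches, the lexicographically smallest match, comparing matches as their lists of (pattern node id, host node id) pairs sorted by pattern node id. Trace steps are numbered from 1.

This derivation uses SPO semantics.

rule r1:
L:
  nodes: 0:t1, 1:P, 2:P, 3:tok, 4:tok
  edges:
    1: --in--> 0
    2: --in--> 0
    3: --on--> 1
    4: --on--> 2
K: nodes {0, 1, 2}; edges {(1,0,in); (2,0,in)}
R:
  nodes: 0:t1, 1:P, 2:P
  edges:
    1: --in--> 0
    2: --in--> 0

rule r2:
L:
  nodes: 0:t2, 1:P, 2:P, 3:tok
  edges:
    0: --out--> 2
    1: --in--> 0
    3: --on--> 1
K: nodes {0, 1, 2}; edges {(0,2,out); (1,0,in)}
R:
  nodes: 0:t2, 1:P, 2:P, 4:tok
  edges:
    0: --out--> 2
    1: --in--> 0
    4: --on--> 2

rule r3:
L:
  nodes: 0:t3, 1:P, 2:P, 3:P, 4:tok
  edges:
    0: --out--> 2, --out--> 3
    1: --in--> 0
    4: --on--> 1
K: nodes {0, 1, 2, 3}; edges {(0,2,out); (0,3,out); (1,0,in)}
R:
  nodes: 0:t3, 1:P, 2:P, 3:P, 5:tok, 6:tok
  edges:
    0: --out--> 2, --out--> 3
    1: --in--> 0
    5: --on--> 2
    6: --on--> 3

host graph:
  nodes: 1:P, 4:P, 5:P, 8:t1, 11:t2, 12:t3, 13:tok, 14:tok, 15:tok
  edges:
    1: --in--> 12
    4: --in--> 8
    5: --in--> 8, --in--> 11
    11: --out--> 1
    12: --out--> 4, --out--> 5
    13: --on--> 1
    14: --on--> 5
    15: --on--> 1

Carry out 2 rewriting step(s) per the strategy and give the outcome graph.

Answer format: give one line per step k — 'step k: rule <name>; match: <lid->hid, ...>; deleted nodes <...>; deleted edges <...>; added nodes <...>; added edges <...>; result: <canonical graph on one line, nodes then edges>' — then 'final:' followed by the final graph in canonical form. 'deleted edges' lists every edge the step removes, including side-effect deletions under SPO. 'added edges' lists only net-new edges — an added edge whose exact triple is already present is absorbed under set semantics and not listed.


step 1: rule r2; match: 0->11, 1->5, 2->1, 3->14; deleted nodes 14; deleted edges (14,5,on); added nodes 16; added edges (16,1,on); result: nodes: 1:P, 4:P, 5:P, 8:t1, 11:t2, 12:t3, 13:tok, 15:tok, 16:tok edges: (1,12,in); (4,8,in); (5,8,in); (5,11,in); (11,1,out); (12,4,out); (12,5,out); (13,1,on); (15,1,on); (16,1,on)
step 2: rule r3; match: 0->12, 1->1, 2->4, 3->5, 4->13; deleted nodes 13; deleted edges (13,1,on); added nodes 17, 18; added edges (17,4,on); (18,5,on); result: nodes: 1:P, 4:P, 5:P, 8:t1, 11:t2, 12:t3, 15:tok, 16:tok, 17:tok, 18:tok edges: (1,12,in); (4,8,in); (5,8,in); (5,11,in); (11,1,out); (12,4,out); (12,5,out); (15,1,on); (16,1,on); (17,4,on); (18,5,on)
final:
nodes: 1:P, 4:P, 5:P, 8:t1, 11:t2, 12:t3, 15:tok, 16:tok, 17:tok, 18:tok
edges: (1,12,in); (4,8,in); (5,8,in); (5,11,in); (11,1,out); (12,4,out); (12,5,out); (15,1,on); (16,1,on); (17,4,on); (18,5,on)


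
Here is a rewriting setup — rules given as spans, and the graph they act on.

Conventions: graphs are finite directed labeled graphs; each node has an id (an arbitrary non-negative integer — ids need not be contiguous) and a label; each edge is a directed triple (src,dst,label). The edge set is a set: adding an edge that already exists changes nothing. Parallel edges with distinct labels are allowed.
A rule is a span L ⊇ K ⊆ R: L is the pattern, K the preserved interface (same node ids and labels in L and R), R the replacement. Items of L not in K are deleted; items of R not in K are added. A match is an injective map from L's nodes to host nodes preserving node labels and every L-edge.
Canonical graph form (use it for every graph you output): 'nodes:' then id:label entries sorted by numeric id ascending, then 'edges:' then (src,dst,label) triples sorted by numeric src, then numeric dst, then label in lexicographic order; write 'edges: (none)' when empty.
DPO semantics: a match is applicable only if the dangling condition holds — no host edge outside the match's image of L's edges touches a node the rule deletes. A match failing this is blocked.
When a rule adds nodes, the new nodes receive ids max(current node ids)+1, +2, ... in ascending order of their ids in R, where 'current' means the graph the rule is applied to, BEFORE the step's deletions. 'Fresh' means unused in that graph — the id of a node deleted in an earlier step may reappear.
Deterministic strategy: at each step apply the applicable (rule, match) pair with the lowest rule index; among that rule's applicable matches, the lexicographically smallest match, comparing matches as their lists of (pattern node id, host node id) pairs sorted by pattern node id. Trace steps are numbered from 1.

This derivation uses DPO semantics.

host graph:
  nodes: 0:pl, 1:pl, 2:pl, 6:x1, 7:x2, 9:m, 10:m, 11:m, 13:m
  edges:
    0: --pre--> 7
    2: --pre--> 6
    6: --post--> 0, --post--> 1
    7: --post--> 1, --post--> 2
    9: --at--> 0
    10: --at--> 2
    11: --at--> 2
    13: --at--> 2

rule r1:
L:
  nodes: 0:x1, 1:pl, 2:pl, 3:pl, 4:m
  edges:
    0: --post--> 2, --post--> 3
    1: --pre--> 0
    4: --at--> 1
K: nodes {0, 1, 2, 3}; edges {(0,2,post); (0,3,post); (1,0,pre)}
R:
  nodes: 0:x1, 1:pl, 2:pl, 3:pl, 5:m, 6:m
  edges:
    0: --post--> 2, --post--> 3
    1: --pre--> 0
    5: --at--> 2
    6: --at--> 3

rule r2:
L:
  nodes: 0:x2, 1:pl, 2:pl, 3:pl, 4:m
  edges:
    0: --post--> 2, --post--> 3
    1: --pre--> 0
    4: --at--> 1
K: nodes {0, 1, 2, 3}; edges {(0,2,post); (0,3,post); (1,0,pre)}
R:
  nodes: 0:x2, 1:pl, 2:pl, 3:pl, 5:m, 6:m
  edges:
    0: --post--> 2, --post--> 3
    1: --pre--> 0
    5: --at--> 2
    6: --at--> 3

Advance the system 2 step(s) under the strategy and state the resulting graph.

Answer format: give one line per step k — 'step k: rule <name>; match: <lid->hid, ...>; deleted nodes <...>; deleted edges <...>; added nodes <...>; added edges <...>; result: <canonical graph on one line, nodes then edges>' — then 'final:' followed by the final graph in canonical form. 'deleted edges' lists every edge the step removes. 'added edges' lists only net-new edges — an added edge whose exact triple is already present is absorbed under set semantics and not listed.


step 1: rule r1; match: 0->6, 1->2, 2->0, 3->1, 4->10; deleted nodes 10; deleted edges (10,2,at); added nodes 14, 15; added edges (14,0,at); (15,1,at); result: nodes: 0:pl, 1:pl, 2:pl, 6:x1, 7:x2, 9:m, 11:m, 13:m, 14:m, 15:m edges: (0,7,pre); (2,6,pre); (6,0,post); (6,1,post); (7,1,post); (7,2,post); (9,0,at); (11,2,at); (13,2,at); (14,0,at); (15,1,at)
step 2: rule r1; match: 0->6, 1->2, 2->0, 3->1, 4->11; deleted nodes 11; deleted edges (11,2,at); added nodes 16, 17; added edges (16,0,at); (17,1,at); result: nodes: 0:pl, 1:pl, 2:pl, 6:x1, 7:x2, 9:m, 13:m, 14:m, 15:m, 16:m, 17:m edges: (0,7,pre); (2,6,pre); (6,0,post); (6,1,post); (7,1,post); (7,2,post); (9,0,at); (13,2,at); (14,0,at); (15,1,at); (16,0,at); (17,1,at)
final:
nodes: 0:pl, 1:pl, 2:pl, 6:x1, 7:x2, 9:m, 13:m, 14:m, 15:m, 16:m, 17:m
edges: (0,7,pre); (2,6,pre); (6,0,post); (6,1,post); (7,1,post); (7,2,post); (9,0,at); (13,2,at); (14,0,at); (15,1,at); (16,0,at); (17,1,at)


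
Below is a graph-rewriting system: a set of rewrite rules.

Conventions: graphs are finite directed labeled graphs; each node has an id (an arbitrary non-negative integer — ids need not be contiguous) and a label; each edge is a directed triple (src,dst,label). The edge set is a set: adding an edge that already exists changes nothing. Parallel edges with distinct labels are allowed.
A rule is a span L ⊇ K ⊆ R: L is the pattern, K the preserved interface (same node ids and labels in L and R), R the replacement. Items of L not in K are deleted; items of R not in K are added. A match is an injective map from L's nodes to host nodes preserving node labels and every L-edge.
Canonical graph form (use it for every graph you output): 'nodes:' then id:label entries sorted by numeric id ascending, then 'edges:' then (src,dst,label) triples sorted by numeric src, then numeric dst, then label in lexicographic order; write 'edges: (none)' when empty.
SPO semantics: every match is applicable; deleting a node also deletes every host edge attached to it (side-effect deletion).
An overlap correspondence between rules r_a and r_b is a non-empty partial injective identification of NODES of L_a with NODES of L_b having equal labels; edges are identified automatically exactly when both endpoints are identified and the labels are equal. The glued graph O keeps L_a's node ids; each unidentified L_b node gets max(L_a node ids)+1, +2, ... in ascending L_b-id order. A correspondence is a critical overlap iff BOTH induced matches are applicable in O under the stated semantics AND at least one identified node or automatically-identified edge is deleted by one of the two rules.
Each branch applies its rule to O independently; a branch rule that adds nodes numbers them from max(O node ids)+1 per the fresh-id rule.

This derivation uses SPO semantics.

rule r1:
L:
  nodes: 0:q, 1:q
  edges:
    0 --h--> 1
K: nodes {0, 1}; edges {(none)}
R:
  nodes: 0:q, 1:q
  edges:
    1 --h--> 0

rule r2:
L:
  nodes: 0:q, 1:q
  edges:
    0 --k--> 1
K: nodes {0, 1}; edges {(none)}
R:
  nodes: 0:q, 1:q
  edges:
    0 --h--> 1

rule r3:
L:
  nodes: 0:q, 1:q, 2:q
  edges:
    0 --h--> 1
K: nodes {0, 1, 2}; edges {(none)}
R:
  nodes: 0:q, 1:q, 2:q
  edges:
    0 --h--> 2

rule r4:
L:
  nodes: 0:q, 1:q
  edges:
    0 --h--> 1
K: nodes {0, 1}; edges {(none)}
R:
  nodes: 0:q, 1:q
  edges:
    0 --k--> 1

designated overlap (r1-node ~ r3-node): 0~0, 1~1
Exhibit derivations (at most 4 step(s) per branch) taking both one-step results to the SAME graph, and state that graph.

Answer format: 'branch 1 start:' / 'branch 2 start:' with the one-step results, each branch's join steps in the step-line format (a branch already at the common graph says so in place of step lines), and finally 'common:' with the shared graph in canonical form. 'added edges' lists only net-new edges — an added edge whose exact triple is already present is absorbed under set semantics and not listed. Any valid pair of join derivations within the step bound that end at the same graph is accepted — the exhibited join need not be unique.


branch 1 start:
nodes: 0:q, 1:q, 2:q
edges: (1,0,h)
branch 2 start:
nodes: 0:q, 1:q, 2:q
edges: (0,2,h)
branch 1 step 1: rule r1; match: 0->1, 1->0; deleted nodes (none); deleted edges (1,0,h); added nodes (none); added edges (0,1,h); result: nodes: 0:q, 1:q, 2:q edges: (0,1,h)
branch 2 step 1: rule r3; match: 0->0, 1->2, 2->1; deleted nodes (none); deleted edges (0,2,h); added nodes (none); added edges (0,1,h); result: nodes: 0:q, 1:q, 2:q edges: (0,1,h)
common:
nodes: 0:q, 1:q, 2:q
edges: (0,1,h)


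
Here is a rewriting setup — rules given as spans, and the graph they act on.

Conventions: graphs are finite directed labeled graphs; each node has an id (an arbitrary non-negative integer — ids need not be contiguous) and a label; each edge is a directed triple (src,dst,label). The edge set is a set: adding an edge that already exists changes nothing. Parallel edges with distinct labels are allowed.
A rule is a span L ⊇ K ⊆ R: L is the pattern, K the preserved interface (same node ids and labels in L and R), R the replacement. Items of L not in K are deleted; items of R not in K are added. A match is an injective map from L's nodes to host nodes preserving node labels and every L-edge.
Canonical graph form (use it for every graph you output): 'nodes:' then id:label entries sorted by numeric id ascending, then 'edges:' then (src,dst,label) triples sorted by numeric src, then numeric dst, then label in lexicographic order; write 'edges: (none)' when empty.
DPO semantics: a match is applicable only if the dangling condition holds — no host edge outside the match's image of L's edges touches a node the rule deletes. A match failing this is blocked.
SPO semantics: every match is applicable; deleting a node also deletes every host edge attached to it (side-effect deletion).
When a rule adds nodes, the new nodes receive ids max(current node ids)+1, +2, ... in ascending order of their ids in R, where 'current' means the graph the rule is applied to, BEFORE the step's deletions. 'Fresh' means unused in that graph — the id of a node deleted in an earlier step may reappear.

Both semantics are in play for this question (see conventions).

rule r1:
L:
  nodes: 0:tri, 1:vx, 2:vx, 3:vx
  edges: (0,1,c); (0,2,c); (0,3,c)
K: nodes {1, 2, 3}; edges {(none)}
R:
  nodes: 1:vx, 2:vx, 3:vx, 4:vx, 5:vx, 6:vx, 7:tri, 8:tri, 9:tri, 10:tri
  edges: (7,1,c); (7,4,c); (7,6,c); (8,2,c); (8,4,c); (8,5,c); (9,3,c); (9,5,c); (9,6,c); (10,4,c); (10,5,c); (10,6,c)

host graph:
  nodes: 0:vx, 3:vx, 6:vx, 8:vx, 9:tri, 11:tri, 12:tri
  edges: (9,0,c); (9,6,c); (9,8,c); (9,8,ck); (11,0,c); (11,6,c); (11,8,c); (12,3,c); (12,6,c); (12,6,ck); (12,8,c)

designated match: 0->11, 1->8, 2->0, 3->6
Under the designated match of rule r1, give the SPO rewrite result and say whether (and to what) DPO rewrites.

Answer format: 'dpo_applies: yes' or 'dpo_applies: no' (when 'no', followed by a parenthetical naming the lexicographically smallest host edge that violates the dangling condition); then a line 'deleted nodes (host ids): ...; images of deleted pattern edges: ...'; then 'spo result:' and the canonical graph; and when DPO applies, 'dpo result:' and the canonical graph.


dpo_applies: yes
deleted nodes (host ids): 11; images of deleted pattern edges: (11,0,c); (11,6,c); (11,8,c)
spo result:
nodes: 0:vx, 3:vx, 6:vx, 8:vx, 9:tri, 12:tri, 13:vx, 14:vx, 15:vx, 16:tri, 17:tri, 18:tri, 19:tri
edges: (9,0,c); (9,6,c); (9,8,c); (9,8,ck); (12,3,c); (12,6,c); (12,6,ck); (12,8,c); (16,8,c); (16,13,c); (16,15,c); (17,0,c); (17,13,c); (17,14,c); (18,6,c); (18,14,c); (18,15,c); (19,13,c); (19,14,c); (19,15,c)
dpo result:
nodes: 0:vx, 3:vx, 6:vx, 8:vx, 9:tri, 12:tri, 13:vx, 14:vx, 15:vx, 16:tri, 17:tri, 18:tri, 19:tri
edges: (9,0,c); (9,6,c); (9,8,c); (9,8,ck); (12,3,c); (12,6,c); (12,6,ck); (12,8,c); (16,8,c); (16,13,c); (16,15,c); (17,0,c); (17,13,c); (17,14,c); (18,6,c); (18,14,c); (18,15,c); (19,13,c); (19,14,c); (19,15,c)


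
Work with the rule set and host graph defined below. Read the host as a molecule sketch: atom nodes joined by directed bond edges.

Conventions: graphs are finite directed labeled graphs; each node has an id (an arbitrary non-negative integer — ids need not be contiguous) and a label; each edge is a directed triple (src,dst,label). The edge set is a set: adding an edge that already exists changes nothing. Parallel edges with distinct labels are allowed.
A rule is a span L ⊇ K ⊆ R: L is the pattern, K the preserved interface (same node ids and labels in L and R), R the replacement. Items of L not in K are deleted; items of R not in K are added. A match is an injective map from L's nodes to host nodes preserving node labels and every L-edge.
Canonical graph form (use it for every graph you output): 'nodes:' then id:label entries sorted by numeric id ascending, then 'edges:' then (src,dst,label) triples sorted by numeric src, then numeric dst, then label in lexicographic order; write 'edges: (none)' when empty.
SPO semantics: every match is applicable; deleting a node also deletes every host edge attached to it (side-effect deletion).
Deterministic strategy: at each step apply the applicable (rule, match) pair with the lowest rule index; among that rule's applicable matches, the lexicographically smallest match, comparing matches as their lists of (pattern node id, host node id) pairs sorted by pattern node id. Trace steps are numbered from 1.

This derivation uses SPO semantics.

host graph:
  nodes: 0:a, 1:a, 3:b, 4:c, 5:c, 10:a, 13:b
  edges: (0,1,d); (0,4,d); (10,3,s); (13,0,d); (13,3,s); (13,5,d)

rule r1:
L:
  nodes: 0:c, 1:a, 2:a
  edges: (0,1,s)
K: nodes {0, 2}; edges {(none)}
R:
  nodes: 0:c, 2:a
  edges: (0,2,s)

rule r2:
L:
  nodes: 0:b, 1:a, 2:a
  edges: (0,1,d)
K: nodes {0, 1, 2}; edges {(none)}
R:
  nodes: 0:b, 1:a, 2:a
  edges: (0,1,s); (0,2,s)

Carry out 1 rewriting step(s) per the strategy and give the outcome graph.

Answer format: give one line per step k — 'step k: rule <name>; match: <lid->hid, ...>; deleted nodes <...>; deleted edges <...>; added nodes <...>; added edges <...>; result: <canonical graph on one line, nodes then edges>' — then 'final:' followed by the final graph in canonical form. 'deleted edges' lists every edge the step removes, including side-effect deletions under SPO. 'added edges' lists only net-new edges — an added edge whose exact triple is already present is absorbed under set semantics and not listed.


step 1: rule r2; match: 0->13, 1->0, 2->1; deleted nodes (none); deleted edges (13,0,d); added nodes (none); added edges (13,0,s); (13,1,s); result: nodes: 0:a, 1:a, 3:b, 4:c, 5:c, 10:a, 13:b edges: (0,1,d); (0,4,d); (10,3,s); (13,0,s); (13,1,s); (13,3,s); (13,5,d)
final:
nodes: 0:a, 1:a, 3:b, 4:c, 5:c, 10:a, 13:b
edges: (0,1,d); (0,4,d); (10,3,s); (13,0,s); (13,1,s); (13,3,s); (13,5,d)


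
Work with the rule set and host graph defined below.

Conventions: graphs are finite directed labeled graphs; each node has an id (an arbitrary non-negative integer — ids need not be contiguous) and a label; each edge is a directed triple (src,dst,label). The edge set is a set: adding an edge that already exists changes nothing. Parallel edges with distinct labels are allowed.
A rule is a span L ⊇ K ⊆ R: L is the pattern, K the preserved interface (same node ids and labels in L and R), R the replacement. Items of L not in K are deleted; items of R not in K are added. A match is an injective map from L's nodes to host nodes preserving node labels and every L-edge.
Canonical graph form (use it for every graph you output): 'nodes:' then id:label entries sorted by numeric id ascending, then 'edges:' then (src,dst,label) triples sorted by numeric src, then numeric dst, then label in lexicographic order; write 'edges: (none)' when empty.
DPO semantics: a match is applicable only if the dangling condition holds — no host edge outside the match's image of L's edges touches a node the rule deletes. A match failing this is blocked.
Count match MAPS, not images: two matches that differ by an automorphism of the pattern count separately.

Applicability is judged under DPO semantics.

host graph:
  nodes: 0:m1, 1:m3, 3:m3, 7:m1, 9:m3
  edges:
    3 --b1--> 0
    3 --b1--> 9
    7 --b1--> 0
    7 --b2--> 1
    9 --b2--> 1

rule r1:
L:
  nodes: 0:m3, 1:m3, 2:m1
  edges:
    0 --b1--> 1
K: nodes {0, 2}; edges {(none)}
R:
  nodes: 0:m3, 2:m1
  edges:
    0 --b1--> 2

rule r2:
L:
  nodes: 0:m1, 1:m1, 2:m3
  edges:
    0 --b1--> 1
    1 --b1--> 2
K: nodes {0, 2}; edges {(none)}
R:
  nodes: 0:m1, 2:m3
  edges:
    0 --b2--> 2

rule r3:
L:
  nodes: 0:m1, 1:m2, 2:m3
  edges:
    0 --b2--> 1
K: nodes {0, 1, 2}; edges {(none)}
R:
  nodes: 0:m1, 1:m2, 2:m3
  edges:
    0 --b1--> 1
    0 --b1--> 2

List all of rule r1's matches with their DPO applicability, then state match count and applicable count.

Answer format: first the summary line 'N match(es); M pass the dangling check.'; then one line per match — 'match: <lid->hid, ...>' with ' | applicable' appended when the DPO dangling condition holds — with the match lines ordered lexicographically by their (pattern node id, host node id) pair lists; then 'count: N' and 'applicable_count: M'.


2 match(es); 0 pass the dangling check.
match: 0->3, 1->9, 2->0
match: 0->3, 1->9, 2->7
count: 2
applicable_count: 0


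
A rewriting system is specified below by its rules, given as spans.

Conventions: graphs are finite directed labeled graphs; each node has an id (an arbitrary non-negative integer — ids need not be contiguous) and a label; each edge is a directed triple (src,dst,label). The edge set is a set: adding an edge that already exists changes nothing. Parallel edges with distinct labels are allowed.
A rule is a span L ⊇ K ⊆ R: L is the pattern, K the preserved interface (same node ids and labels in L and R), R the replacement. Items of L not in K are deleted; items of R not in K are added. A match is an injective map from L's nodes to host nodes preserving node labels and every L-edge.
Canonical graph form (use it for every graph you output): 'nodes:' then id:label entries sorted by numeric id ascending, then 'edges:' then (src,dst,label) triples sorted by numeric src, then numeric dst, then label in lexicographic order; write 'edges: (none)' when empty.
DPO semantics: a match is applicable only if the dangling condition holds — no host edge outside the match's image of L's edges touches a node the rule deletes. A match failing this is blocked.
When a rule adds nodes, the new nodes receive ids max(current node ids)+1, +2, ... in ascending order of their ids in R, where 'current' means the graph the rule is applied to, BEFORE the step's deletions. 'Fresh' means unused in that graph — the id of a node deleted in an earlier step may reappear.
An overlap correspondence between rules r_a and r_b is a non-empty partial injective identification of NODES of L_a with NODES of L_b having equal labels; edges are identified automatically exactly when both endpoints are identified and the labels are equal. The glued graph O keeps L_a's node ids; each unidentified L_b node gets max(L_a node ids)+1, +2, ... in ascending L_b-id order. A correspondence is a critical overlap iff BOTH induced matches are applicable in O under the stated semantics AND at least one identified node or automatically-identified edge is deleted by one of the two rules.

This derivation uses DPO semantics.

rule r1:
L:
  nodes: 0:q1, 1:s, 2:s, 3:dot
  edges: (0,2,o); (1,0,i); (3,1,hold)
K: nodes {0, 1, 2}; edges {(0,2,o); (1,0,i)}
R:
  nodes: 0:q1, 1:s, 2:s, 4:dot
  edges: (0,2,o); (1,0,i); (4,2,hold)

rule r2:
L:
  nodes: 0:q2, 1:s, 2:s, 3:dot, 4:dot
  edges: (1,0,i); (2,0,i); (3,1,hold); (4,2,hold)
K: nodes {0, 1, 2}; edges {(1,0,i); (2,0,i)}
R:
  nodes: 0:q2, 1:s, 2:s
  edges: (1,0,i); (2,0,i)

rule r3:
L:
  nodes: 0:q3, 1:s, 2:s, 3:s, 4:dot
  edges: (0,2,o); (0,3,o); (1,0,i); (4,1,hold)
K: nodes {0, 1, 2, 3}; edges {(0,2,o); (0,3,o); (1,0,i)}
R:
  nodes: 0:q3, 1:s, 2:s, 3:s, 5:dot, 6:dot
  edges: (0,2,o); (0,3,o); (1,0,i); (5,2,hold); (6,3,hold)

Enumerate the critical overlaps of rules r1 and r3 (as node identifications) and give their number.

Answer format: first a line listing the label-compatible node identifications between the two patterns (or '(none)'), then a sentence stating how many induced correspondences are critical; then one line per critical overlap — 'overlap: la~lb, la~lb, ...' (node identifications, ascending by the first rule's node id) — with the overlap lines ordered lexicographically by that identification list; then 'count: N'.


label-compatible node identifications between L(r1) and L(r3): 1~1, 1~2, 1~3, 2~1, 2~2, 2~3, 3~4
3 of the induced correspondences are critical overlaps of r1 and r3.
overlap: 1~1, 2~2, 3~4
overlap: 1~1, 2~3, 3~4
overlap: 1~1, 3~4
count: 3


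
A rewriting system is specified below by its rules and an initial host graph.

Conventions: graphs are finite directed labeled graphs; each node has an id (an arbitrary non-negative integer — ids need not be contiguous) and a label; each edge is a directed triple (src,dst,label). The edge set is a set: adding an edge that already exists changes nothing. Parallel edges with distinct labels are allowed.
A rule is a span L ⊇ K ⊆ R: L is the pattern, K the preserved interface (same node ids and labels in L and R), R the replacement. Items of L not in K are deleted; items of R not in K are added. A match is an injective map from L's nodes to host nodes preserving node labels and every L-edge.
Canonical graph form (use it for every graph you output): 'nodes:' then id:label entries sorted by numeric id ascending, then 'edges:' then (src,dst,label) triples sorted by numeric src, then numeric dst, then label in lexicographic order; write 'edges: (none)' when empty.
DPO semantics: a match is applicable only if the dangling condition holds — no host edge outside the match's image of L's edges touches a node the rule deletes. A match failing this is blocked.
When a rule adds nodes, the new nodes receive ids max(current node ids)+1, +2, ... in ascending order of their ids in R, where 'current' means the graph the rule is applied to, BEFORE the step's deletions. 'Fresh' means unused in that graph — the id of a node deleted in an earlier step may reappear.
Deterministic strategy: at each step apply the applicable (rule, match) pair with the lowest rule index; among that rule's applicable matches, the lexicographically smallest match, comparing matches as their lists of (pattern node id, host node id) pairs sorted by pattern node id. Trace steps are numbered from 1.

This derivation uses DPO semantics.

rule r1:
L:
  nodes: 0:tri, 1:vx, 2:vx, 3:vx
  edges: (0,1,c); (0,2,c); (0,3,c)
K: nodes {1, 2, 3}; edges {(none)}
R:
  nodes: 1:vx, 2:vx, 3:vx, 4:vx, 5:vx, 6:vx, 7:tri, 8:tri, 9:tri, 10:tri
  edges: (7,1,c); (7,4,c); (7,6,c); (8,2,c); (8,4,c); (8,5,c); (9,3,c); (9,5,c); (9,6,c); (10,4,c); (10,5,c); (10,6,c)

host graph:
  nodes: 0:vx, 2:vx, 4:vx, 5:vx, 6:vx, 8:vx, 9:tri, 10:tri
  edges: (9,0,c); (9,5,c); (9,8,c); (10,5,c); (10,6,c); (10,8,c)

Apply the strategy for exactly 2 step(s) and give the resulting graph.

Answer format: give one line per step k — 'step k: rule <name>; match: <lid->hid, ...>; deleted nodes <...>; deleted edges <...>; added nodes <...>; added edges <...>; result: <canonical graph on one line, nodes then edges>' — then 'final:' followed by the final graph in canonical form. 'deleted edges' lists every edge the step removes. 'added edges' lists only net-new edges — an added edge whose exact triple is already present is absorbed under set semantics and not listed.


step 1: rule r1; match: 0->9, 1->0, 2->5, 3->8; deleted nodes 9; deleted edges (9,0,c); (9,5,c); (9,8,c); added nodes 11, 12, 13, 14, 15, 16, 17; added edges (14,0,c); (14,11,c); (14,13,c); (15,5,c); (15,11,c); (15,12,c); (16,8,c); (16,12,c); (16,13,c); (17,11,c); (17,12,c); (17,13,c); result: nodes: 0:vx, 2:vx, 4:vx, 5:vx, 6:vx, 8:vx, 10:tri, 11:vx, 12:vx, 13:vx, 14:tri, 15:tri, 16:tri, 17:tri edges: (10,5,c); (10,6,c); (10,8,c); (14,0,c); (14,11,c); (14,13,c); (15,5,c); (15,11,c); (15,12,c); (16,8,c); (16,12,c); (16,13,c); (17,11,c); (17,12,c); (17,13,c)
step 2: rule r1; match: 0->10, 1->5, 2->6, 3->8; deleted nodes 10; deleted edges (10,5,c); (10,6,c); (10,8,c); added nodes 18, 19, 20, 21, 22, 23, 24; added edges (21,5,c); (21,18,c); (21,20,c); (22,6,c); (22,18,c); (22,19,c); (23,8,c); (23,19,c); (23,20,c); (24,18,c); (24,19,c); (24,20,c); result: nodes: 0:vx, 2:vx, 4:vx, 5:vx, 6:vx, 8:vx, 11:vx, 12:vx, 13:vx, 14:tri, 15:tri, 16:tri, 17:tri, 18:vx, 19:vx, 20:vx, 21:tri, 22:tri, 23:tri, 24:tri edges: (14,0,c); (14,11,c); (14,13,c); (15,5,c); (15,11,c); (15,12,c); (16,8,c); (16,12,c); (16,13,c); (17,11,c); (17,12,c); (17,13,c); (21,5,c); (21,18,c); (21,20,c); (22,6,c); (22,18,c); (22,19,c); (23,8,c); (23,19,c); (23,20,c); (24,18,c); (24,19,c); (24,20,c)
final:
nodes: 0:vx, 2:vx, 4:vx, 5:vx, 6:vx, 8:vx, 11:vx, 12:vx, 13:vx, 14:tri, 15:tri, 16:tri, 17:tri, 18:vx, 19:vx, 20:vx, 21:tri, 22:tri, 23:tri, 24:tri
edges: (14,0,c); (14,11,c); (14,13,c); (15,5,c); (15,11,c); (15,12,c); (16,8,c); (16,12,c); (16,13,c); (17,11,c); (17,12,c); (17,13,c); (21,5,c); (21,18,c); (21,20,c); (22,6,c); (22,18,c); (22,19,c); (23,8,c); (23,19,c); (23,20,c); (24,18,c); (24,19,c); (24,20,c)


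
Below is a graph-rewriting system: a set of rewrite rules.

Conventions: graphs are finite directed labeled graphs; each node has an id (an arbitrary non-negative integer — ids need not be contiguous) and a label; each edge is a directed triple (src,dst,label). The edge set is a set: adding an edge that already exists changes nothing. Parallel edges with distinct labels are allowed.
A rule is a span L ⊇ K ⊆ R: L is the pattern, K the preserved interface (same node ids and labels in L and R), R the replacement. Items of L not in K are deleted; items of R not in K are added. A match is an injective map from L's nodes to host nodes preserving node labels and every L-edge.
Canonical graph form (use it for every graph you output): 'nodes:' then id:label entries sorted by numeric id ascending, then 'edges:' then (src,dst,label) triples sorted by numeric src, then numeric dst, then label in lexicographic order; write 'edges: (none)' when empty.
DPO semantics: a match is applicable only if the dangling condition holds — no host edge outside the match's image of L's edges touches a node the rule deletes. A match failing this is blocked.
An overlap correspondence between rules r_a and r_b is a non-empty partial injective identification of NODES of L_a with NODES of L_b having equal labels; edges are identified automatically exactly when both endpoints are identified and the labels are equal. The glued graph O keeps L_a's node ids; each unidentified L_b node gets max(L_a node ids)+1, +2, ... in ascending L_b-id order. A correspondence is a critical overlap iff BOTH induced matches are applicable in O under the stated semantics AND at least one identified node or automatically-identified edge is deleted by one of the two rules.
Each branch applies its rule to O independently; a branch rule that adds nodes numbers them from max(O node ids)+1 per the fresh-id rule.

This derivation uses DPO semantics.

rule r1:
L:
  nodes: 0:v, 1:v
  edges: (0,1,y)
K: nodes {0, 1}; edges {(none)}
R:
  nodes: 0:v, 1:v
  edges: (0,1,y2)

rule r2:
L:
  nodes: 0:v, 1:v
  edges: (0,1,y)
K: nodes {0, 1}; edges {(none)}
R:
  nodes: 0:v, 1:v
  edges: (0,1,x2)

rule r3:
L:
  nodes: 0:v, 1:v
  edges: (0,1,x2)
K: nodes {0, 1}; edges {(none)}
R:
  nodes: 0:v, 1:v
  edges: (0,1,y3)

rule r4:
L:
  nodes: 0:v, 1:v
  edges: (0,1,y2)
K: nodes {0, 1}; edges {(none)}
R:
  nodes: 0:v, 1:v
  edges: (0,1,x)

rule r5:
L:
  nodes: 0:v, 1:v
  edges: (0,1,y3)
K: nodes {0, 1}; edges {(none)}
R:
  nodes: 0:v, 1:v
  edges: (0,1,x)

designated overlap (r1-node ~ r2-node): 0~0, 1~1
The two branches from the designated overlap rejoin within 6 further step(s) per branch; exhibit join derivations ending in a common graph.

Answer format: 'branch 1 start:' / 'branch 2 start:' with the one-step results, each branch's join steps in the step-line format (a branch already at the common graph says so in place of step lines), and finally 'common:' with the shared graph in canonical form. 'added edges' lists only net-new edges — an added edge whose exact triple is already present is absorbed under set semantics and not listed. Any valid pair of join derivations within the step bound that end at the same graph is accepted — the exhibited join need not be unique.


branch 1 start:
nodes: 0:v, 1:v
edges: (0,1,y2)
branch 2 start:
nodes: 0:v, 1:v
edges: (0,1,x2)
branch 1 step 1: rule r4; match: 0->0, 1->1; deleted nodes (none); deleted edges (0,1,y2); added nodes (none); added edges (0,1,x); result: nodes: 0:v, 1:v edges: (0,1,x)
branch 2 step 1: rule r3; match: 0->0, 1->1; deleted nodes (none); deleted edges (0,1,x2); added nodes (none); added edges (0,1,y3); result: nodes: 0:v, 1:v edges: (0,1,y3)
branch 2 step 2: rule r5; match: 0->0, 1->1; deleted nodes (none); deleted edges (0,1,y3); added nodes (none); added edges (0,1,x); result: nodes: 0:v, 1:v edges: (0,1,x)
common:
nodes: 0:v, 1:v
edges: (0,1,x)


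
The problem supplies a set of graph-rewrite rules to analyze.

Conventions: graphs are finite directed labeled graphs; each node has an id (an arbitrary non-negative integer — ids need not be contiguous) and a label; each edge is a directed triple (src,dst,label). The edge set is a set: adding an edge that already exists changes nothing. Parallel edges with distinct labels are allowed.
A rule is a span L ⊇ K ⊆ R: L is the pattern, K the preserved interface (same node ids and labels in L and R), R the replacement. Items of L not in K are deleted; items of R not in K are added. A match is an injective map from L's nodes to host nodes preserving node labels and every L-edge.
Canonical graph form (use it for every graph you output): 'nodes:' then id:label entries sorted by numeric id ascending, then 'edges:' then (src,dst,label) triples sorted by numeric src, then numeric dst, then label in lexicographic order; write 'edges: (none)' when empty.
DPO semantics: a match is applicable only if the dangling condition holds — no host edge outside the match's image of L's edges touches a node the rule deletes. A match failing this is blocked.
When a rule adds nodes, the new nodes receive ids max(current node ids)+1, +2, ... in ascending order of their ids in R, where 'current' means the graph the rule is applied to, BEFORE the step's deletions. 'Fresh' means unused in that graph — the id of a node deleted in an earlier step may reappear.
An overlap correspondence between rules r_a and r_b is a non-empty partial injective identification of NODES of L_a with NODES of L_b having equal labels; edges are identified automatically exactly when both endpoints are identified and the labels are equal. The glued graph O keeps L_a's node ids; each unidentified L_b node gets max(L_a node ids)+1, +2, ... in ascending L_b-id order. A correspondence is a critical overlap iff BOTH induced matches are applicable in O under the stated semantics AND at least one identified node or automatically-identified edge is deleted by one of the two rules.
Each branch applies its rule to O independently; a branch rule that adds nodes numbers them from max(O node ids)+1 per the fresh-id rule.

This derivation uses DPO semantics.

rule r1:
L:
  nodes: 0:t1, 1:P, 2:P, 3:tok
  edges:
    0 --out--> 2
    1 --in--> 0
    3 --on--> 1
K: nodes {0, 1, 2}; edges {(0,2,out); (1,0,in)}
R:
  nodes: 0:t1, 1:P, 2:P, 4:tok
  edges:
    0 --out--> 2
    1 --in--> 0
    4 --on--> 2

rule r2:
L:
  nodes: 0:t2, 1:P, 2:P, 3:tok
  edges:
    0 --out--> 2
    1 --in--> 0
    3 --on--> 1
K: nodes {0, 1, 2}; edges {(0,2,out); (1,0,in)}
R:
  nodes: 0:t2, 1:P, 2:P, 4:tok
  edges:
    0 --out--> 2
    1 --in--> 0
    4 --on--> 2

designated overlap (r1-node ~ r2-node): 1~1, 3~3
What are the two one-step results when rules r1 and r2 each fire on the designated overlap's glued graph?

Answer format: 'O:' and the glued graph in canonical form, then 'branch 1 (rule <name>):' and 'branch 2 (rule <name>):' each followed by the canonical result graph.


O:
nodes: 0:t1, 1:P, 2:P, 3:tok, 4:t2, 5:P
edges: (0,2,out); (1,0,in); (1,4,in); (3,1,on); (4,5,out)
branch 1 (rule r1):
nodes: 0:t1, 1:P, 2:P, 4:t2, 5:P, 6:tok
edges: (0,2,out); (1,0,in); (1,4,in); (4,5,out); (6,2,on)
branch 2 (rule r2):
nodes: 0:t1, 1:P, 2:P, 4:t2, 5:P, 6:tok
edges: (0,2,out); (1,0,in); (1,4,in); (4,5,out); (6,5,on)
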